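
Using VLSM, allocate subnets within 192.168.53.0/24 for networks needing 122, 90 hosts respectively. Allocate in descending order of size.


122 hosts -> /25 (126 usable): 192.168.53.0/25
90 hosts -> /25 (126 usable): 192.168.53.128/25
Allocation: 192.168.53.0/25 (122 hosts, 126 usable); 192.168.53.128/25 (90 hosts, 126 usable)


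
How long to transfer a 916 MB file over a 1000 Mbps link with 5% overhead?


Effective throughput = 1000 * (1 - 5/100) = 950 Mbps
File size in Mb = 916 * 8 = 7328 Mb
Time = 7328 / 950
Time = 7.7137 seconds


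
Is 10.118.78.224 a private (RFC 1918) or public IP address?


RFC 1918 private ranges:
  10.0.0.0/8 (10.0.0.0 - 10.255.255.255)
  172.16.0.0/12 (172.16.0.0 - 172.31.255.255)
  192.168.0.0/16 (192.168.0.0 - 192.168.255.255)
Private (in 10.0.0.0/8)


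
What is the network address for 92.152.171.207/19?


IP:   01011100.10011000.10101011.11001111
Mask: 11111111.11111111.11100000.00000000
AND operation:
Net:  01011100.10011000.10100000.00000000
Network: 92.152.160.0/19


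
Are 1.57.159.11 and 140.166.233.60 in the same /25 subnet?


Mask: 255.255.255.128
1.57.159.11 AND mask = 1.57.159.0
140.166.233.60 AND mask = 140.166.233.0
No, different subnets (1.57.159.0 vs 140.166.233.0)


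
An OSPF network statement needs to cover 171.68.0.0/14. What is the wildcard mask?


Subnet mask: 255.252.0.0
Wildcard = 255.255.255.255 - subnet mask
255 - 255 = 0
255 - 252 = 3
255 - 0 = 255
255 - 0 = 255
Wildcard: 0.3.255.255


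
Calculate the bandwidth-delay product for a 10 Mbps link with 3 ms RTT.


BDP = bandwidth * RTT
= 10 Mbps * 3 ms
= 10 * 1e6 * 3 / 1000 bits
= 30000 bits
= 3750 bytes
= 3.6621 KB
BDP = 30000 bits (3750 bytes)


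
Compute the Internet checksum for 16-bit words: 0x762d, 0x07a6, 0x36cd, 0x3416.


Sum all words (with carry folding):
+ 0x762d = 0x762d
+ 0x07a6 = 0x7dd3
+ 0x36cd = 0xb4a0
+ 0x3416 = 0xe8b6
One's complement: ~0xe8b6
Checksum = 0x1749


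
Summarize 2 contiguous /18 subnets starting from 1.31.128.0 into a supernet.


Original prefix: /18
Number of subnets: 2 = 2^1
New prefix = 18 - 1 = 17
Supernet: 1.31.128.0/17


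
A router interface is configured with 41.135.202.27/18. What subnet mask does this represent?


/18 means 18 network bits, 14 host bits
Binary: 11111111111111111100000000000000
Mask: 255.255.192.0


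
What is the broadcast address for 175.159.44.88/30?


Network: 175.159.44.88/30
Host bits = 2
Set all host bits to 1:
Broadcast: 175.159.44.91


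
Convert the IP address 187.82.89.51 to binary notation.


187 = 10111011
82 = 01010010
89 = 01011001
51 = 00110011
Binary: 10111011.01010010.01011001.00110011


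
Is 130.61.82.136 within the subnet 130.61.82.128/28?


Subnet network: 130.61.82.128
Test IP AND mask: 130.61.82.128
Yes, 130.61.82.136 is in 130.61.82.128/28


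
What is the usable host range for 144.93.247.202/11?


Network: 144.64.0.0
Broadcast: 144.95.255.255
First usable = network + 1
Last usable = broadcast - 1
Range: 144.64.0.1 to 144.95.255.254


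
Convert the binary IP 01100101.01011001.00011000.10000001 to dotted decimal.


01100101 = 101
01011001 = 89
00011000 = 24
10000001 = 129
IP: 101.89.24.129


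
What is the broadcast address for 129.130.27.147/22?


Network: 129.130.24.0/22
Host bits = 10
Set all host bits to 1:
Broadcast: 129.130.27.255


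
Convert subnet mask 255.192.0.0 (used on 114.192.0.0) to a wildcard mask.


Subnet mask: 255.192.0.0
Wildcard = 255.255.255.255 - subnet mask
255 - 255 = 0
255 - 192 = 63
255 - 0 = 255
255 - 0 = 255
Wildcard: 0.63.255.255


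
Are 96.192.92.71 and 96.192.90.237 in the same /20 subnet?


Mask: 255.255.240.0
96.192.92.71 AND mask = 96.192.80.0
96.192.90.237 AND mask = 96.192.80.0
Yes, same subnet (96.192.80.0)


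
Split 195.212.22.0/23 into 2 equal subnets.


New prefix = 23 + 1 = 24
Each subnet has 256 addresses
  195.212.22.0/24
  195.212.23.0/24
Subnets: 195.212.22.0/24, 195.212.23.0/24


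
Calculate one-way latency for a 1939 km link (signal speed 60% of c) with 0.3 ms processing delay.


Speed = 0.6 * 3e5 km/s = 180000 km/s
Propagation delay = 1939 / 180000 = 0.0108 s = 10.7722 ms
Processing delay = 0.3 ms
Total one-way latency = 11.0722 ms


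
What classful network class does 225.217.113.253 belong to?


First octet: 225
Binary: 11100001
1110xxxx -> Class D (224-239)
Class D (multicast), default mask N/A


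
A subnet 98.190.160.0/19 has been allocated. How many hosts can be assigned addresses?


Host bits = 32 - 19 = 13
Total addresses = 2^13 = 8192
Usable = total - 2 (network and broadcast)
Usable hosts: 8190


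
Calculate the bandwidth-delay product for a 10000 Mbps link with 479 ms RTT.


BDP = bandwidth * RTT
= 10000 Mbps * 479 ms
= 10000 * 1e6 * 479 / 1000 bits
= 4790000000 bits
= 598750000 bytes
= 584716.7969 KB
BDP = 4790000000 bits (598750000 bytes)


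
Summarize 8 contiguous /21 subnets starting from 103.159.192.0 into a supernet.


Original prefix: /21
Number of subnets: 8 = 2^3
New prefix = 21 - 3 = 18
Supernet: 103.159.192.0/18


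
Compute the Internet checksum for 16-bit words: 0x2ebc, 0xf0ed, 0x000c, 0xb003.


Sum all words (with carry folding):
+ 0x2ebc = 0x2ebc
+ 0xf0ed = 0x1faa
+ 0x000c = 0x1fb6
+ 0xb003 = 0xcfb9
One's complement: ~0xcfb9
Checksum = 0x3046


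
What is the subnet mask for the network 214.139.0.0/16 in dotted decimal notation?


/16 means 16 network bits, 16 host bits
Binary: 11111111111111110000000000000000
Mask: 255.255.0.0


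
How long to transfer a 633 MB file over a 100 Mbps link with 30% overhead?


Effective throughput = 100 * (1 - 30/100) = 70 Mbps
File size in Mb = 633 * 8 = 5064 Mb
Time = 5064 / 70
Time = 72.3429 seconds


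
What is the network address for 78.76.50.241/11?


IP:   01001110.01001100.00110010.11110001
Mask: 11111111.11100000.00000000.00000000
AND operation:
Net:  01001110.01000000.00000000.00000000
Network: 78.64.0.0/11


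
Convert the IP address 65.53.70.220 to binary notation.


65 = 01000001
53 = 00110101
70 = 01000110
220 = 11011100
Binary: 01000001.00110101.01000110.11011100


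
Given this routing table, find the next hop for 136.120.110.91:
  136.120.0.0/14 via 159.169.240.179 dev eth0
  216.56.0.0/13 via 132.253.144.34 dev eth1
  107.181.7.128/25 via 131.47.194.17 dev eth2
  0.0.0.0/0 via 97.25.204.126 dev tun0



Longest prefix match for 136.120.110.91:
  /14 136.120.0.0: MATCH
  /13 216.56.0.0: no
  /25 107.181.7.128: no
  /0 0.0.0.0: MATCH
Selected: next-hop 159.169.240.179 via eth0 (matched /14)


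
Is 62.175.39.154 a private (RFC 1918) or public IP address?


RFC 1918 private ranges:
  10.0.0.0/8 (10.0.0.0 - 10.255.255.255)
  172.16.0.0/12 (172.16.0.0 - 172.31.255.255)
  192.168.0.0/16 (192.168.0.0 - 192.168.255.255)
Public (not in any RFC 1918 range)


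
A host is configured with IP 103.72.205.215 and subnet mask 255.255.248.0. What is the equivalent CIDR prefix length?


Binary: 11111111.11111111.11111000.00000000
Count leading 1s
Prefix: /21


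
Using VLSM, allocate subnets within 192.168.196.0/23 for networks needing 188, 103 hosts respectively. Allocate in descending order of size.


188 hosts -> /24 (254 usable): 192.168.196.0/24
103 hosts -> /25 (126 usable): 192.168.197.0/25
Allocation: 192.168.196.0/24 (188 hosts, 254 usable); 192.168.197.0/25 (103 hosts, 126 usable)


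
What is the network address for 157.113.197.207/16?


IP:   10011101.01110001.11000101.11001111
Mask: 11111111.11111111.00000000.00000000
AND operation:
Net:  10011101.01110001.00000000.00000000
Network: 157.113.0.0/16


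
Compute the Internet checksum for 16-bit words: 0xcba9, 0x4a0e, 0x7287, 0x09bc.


Sum all words (with carry folding):
+ 0xcba9 = 0xcba9
+ 0x4a0e = 0x15b8
+ 0x7287 = 0x883f
+ 0x09bc = 0x91fb
One's complement: ~0x91fb
Checksum = 0x6e04


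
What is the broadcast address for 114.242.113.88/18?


Network: 114.242.64.0/18
Host bits = 14
Set all host bits to 1:
Broadcast: 114.242.127.255


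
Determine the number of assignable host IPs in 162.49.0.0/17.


Host bits = 32 - 17 = 15
Total addresses = 2^15 = 32768
Usable = total - 2 (network and broadcast)
Usable hosts: 32766


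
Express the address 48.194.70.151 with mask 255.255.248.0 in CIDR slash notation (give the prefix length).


Binary: 11111111.11111111.11111000.00000000
Count leading 1s
Prefix: /21


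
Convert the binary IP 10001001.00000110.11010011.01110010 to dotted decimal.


10001001 = 137
00000110 = 6
11010011 = 211
01110010 = 114
IP: 137.6.211.114


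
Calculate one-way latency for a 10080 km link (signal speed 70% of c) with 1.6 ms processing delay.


Speed = 0.7 * 3e5 km/s = 210000 km/s
Propagation delay = 10080 / 210000 = 0.048 s = 48 ms
Processing delay = 1.6 ms
Total one-way latency = 49.6 ms


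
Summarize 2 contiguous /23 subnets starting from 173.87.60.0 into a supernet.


Original prefix: /23
Number of subnets: 2 = 2^1
New prefix = 23 - 1 = 22
Supernet: 173.87.60.0/22


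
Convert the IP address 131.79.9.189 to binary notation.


131 = 10000011
79 = 01001111
9 = 00001001
189 = 10111101
Binary: 10000011.01001111.00001001.10111101


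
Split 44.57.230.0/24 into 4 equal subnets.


New prefix = 24 + 2 = 26
Each subnet has 64 addresses
  44.57.230.0/26
  44.57.230.64/26
  44.57.230.128/26
  44.57.230.192/26
Subnets: 44.57.230.0/26, 44.57.230.64/26, 44.57.230.128/26, 44.57.230.192/26


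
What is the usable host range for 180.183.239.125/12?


Network: 180.176.0.0
Broadcast: 180.191.255.255
First usable = network + 1
Last usable = broadcast - 1
Range: 180.176.0.1 to 180.191.255.254


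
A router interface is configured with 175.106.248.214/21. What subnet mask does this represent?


/21 means 21 network bits, 11 host bits
Binary: 11111111111111111111100000000000
Mask: 255.255.248.0


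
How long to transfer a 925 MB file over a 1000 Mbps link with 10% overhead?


Effective throughput = 1000 * (1 - 10/100) = 900 Mbps
File size in Mb = 925 * 8 = 7400 Mb
Time = 7400 / 900
Time = 8.2222 seconds


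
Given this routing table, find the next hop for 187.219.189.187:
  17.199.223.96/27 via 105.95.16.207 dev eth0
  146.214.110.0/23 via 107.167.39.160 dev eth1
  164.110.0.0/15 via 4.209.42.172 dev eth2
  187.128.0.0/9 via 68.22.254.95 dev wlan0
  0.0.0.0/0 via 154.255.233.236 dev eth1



Longest prefix match for 187.219.189.187:
  /27 17.199.223.96: no
  /23 146.214.110.0: no
  /15 164.110.0.0: no
  /9 187.128.0.0: MATCH
  /0 0.0.0.0: MATCH
Selected: next-hop 68.22.254.95 via wlan0 (matched /9)


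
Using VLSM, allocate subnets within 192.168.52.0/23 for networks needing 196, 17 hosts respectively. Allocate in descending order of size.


196 hosts -> /24 (254 usable): 192.168.52.0/24
17 hosts -> /27 (30 usable): 192.168.53.0/27
Allocation: 192.168.52.0/24 (196 hosts, 254 usable); 192.168.53.0/27 (17 hosts, 30 usable)


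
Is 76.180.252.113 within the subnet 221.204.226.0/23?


Subnet network: 221.204.226.0
Test IP AND mask: 76.180.252.0
No, 76.180.252.113 is not in 221.204.226.0/23


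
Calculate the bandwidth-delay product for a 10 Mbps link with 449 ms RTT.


BDP = bandwidth * RTT
= 10 Mbps * 449 ms
= 10 * 1e6 * 449 / 1000 bits
= 4490000 bits
= 561250 bytes
= 548.0957 KB
BDP = 4490000 bits (561250 bytes)


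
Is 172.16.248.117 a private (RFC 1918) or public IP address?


RFC 1918 private ranges:
  10.0.0.0/8 (10.0.0.0 - 10.255.255.255)
  172.16.0.0/12 (172.16.0.0 - 172.31.255.255)
  192.168.0.0/16 (192.168.0.0 - 192.168.255.255)
Private (in 172.16.0.0/12)


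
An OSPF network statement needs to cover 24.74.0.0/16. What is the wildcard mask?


Subnet mask: 255.255.0.0
Wildcard = 255.255.255.255 - subnet mask
255 - 255 = 0
255 - 255 = 0
255 - 0 = 255
255 - 0 = 255
Wildcard: 0.0.255.255


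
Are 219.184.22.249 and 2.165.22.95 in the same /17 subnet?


Mask: 255.255.128.0
219.184.22.249 AND mask = 219.184.0.0
2.165.22.95 AND mask = 2.165.0.0
No, different subnets (219.184.0.0 vs 2.165.0.0)


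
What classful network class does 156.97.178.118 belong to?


First octet: 156
Binary: 10011100
10xxxxxx -> Class B (128-191)
Class B, default mask 255.255.0.0 (/16)


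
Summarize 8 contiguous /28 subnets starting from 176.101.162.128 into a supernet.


Original prefix: /28
Number of subnets: 8 = 2^3
New prefix = 28 - 3 = 25
Supernet: 176.101.162.128/25


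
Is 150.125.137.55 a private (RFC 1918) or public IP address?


RFC 1918 private ranges:
  10.0.0.0/8 (10.0.0.0 - 10.255.255.255)
  172.16.0.0/12 (172.16.0.0 - 172.31.255.255)
  192.168.0.0/16 (192.168.0.0 - 192.168.255.255)
Public (not in any RFC 1918 range)


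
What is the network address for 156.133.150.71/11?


IP:   10011100.10000101.10010110.01000111
Mask: 11111111.11100000.00000000.00000000
AND operation:
Net:  10011100.10000000.00000000.00000000
Network: 156.128.0.0/11


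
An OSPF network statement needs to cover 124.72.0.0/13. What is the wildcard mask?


Subnet mask: 255.248.0.0
Wildcard = 255.255.255.255 - subnet mask
255 - 255 = 0
255 - 248 = 7
255 - 0 = 255
255 - 0 = 255
Wildcard: 0.7.255.255


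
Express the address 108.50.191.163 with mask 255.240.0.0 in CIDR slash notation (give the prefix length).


Binary: 11111111.11110000.00000000.00000000
Count leading 1s
Prefix: /12


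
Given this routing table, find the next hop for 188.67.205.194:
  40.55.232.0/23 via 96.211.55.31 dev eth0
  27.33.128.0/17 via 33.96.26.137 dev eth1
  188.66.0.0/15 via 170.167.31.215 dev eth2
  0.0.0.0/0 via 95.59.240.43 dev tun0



Longest prefix match for 188.67.205.194:
  /23 40.55.232.0: no
  /17 27.33.128.0: no
  /15 188.66.0.0: MATCH
  /0 0.0.0.0: MATCH
Selected: next-hop 170.167.31.215 via eth2 (matched /15)


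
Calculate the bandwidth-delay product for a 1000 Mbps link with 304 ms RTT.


BDP = bandwidth * RTT
= 1000 Mbps * 304 ms
= 1000 * 1e6 * 304 / 1000 bits
= 304000000 bits
= 38000000 bytes
= 37109.375 KB
BDP = 304000000 bits (38000000 bytes)


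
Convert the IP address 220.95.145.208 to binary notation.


220 = 11011100
95 = 01011111
145 = 10010001
208 = 11010000
Binary: 11011100.01011111.10010001.11010000


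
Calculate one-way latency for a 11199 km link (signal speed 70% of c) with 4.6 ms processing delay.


Speed = 0.7 * 3e5 km/s = 210000 km/s
Propagation delay = 11199 / 210000 = 0.0533 s = 53.3286 ms
Processing delay = 4.6 ms
Total one-way latency = 57.9286 ms


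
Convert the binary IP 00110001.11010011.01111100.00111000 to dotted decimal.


00110001 = 49
11010011 = 211
01111100 = 124
00111000 = 56
IP: 49.211.124.56


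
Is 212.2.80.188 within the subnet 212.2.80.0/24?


Subnet network: 212.2.80.0
Test IP AND mask: 212.2.80.0
Yes, 212.2.80.188 is in 212.2.80.0/24


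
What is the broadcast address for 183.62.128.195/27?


Network: 183.62.128.192/27
Host bits = 5
Set all host bits to 1:
Broadcast: 183.62.128.223


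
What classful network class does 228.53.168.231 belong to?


First octet: 228
Binary: 11100100
1110xxxx -> Class D (224-239)
Class D (multicast), default mask N/A


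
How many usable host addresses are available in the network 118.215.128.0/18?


Host bits = 32 - 18 = 14
Total addresses = 2^14 = 16384
Usable = total - 2 (network and broadcast)
Usable hosts: 16382


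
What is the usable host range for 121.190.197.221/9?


Network: 121.128.0.0
Broadcast: 121.255.255.255
First usable = network + 1
Last usable = broadcast - 1
Range: 121.128.0.1 to 121.255.255.254


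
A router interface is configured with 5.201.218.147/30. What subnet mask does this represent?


/30 means 30 network bits, 2 host bits
Binary: 11111111111111111111111111111100
Mask: 255.255.255.252


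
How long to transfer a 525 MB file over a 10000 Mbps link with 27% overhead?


Effective throughput = 10000 * (1 - 27/100) = 7300 Mbps
File size in Mb = 525 * 8 = 4200 Mb
Time = 4200 / 7300
Time = 0.5753 seconds


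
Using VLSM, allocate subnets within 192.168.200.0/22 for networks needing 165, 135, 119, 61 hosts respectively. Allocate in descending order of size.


165 hosts -> /24 (254 usable): 192.168.200.0/24
135 hosts -> /24 (254 usable): 192.168.201.0/24
119 hosts -> /25 (126 usable): 192.168.202.0/25
61 hosts -> /26 (62 usable): 192.168.202.128/26
Allocation: 192.168.200.0/24 (165 hosts, 254 usable); 192.168.201.0/24 (135 hosts, 254 usable); 192.168.202.0/25 (119 hosts, 126 usable); 192.168.202.128/26 (61 hosts, 62 usable)


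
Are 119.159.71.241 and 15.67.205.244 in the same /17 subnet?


Mask: 255.255.128.0
119.159.71.241 AND mask = 119.159.0.0
15.67.205.244 AND mask = 15.67.128.0
No, different subnets (119.159.0.0 vs 15.67.128.0)


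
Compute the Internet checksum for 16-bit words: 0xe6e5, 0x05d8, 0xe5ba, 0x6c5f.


Sum all words (with carry folding):
+ 0xe6e5 = 0xe6e5
+ 0x05d8 = 0xecbd
+ 0xe5ba = 0xd278
+ 0x6c5f = 0x3ed8
One's complement: ~0x3ed8
Checksum = 0xc127


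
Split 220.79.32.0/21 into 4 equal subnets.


New prefix = 21 + 2 = 23
Each subnet has 512 addresses
  220.79.32.0/23
  220.79.34.0/23
  220.79.36.0/23
  220.79.38.0/23
Subnets: 220.79.32.0/23, 220.79.34.0/23, 220.79.36.0/23, 220.79.38.0/23


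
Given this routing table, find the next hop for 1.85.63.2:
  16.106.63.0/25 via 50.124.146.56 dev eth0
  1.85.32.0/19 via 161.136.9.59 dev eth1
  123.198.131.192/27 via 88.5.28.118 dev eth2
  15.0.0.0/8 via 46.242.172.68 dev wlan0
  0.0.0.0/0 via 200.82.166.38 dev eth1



Longest prefix match for 1.85.63.2:
  /25 16.106.63.0: no
  /19 1.85.32.0: MATCH
  /27 123.198.131.192: no
  /8 15.0.0.0: no
  /0 0.0.0.0: MATCH
Selected: next-hop 161.136.9.59 via eth1 (matched /19)


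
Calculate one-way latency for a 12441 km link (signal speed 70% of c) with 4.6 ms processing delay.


Speed = 0.7 * 3e5 km/s = 210000 km/s
Propagation delay = 12441 / 210000 = 0.0592 s = 59.2429 ms
Processing delay = 4.6 ms
Total one-way latency = 63.8429 ms


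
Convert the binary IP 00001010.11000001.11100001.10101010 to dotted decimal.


00001010 = 10
11000001 = 193
11100001 = 225
10101010 = 170
IP: 10.193.225.170


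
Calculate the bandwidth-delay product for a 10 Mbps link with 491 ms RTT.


BDP = bandwidth * RTT
= 10 Mbps * 491 ms
= 10 * 1e6 * 491 / 1000 bits
= 4910000 bits
= 613750 bytes
= 599.3652 KB
BDP = 4910000 bits (613750 bytes)


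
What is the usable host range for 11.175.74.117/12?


Network: 11.160.0.0
Broadcast: 11.175.255.255
First usable = network + 1
Last usable = broadcast - 1
Range: 11.160.0.1 to 11.175.255.254


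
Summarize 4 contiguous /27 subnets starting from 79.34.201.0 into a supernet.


Original prefix: /27
Number of subnets: 4 = 2^2
New prefix = 27 - 2 = 25
Supernet: 79.34.201.0/25


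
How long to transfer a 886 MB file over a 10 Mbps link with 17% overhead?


Effective throughput = 10 * (1 - 17/100) = 8.3 Mbps
File size in Mb = 886 * 8 = 7088 Mb
Time = 7088 / 8.3
Time = 853.9759 seconds


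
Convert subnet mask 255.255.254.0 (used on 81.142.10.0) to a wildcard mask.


Subnet mask: 255.255.254.0
Wildcard = 255.255.255.255 - subnet mask
255 - 255 = 0
255 - 255 = 0
255 - 254 = 1
255 - 0 = 255
Wildcard: 0.0.1.255


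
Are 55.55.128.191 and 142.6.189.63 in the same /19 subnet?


Mask: 255.255.224.0
55.55.128.191 AND mask = 55.55.128.0
142.6.189.63 AND mask = 142.6.160.0
No, different subnets (55.55.128.0 vs 142.6.160.0)


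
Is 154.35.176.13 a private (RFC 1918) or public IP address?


RFC 1918 private ranges:
  10.0.0.0/8 (10.0.0.0 - 10.255.255.255)
  172.16.0.0/12 (172.16.0.0 - 172.31.255.255)
  192.168.0.0/16 (192.168.0.0 - 192.168.255.255)
Public (not in any RFC 1918 range)


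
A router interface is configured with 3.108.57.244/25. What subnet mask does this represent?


/25 means 25 network bits, 7 host bits
Binary: 11111111111111111111111110000000
Mask: 255.255.255.128


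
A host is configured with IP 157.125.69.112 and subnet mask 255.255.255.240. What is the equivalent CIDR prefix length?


Binary: 11111111.11111111.11111111.11110000
Count leading 1s
Prefix: /28


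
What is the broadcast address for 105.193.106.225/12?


Network: 105.192.0.0/12
Host bits = 20
Set all host bits to 1:
Broadcast: 105.207.255.255


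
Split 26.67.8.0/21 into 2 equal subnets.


New prefix = 21 + 1 = 22
Each subnet has 1024 addresses
  26.67.8.0/22
  26.67.12.0/22
Subnets: 26.67.8.0/22, 26.67.12.0/22


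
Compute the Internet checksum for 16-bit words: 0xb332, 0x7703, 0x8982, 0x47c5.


Sum all words (with carry folding):
+ 0xb332 = 0xb332
+ 0x7703 = 0x2a36
+ 0x8982 = 0xb3b8
+ 0x47c5 = 0xfb7d
One's complement: ~0xfb7d
Checksum = 0x0482


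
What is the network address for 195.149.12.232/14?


IP:   11000011.10010101.00001100.11101000
Mask: 11111111.11111100.00000000.00000000
AND operation:
Net:  11000011.10010100.00000000.00000000
Network: 195.148.0.0/14


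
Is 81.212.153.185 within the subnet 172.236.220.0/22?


Subnet network: 172.236.220.0
Test IP AND mask: 81.212.152.0
No, 81.212.153.185 is not in 172.236.220.0/22


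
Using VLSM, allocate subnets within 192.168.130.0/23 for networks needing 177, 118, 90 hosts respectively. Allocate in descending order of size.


177 hosts -> /24 (254 usable): 192.168.130.0/24
118 hosts -> /25 (126 usable): 192.168.131.0/25
90 hosts -> /25 (126 usable): 192.168.131.128/25
Allocation: 192.168.130.0/24 (177 hosts, 254 usable); 192.168.131.0/25 (118 hosts, 126 usable); 192.168.131.128/25 (90 hosts, 126 usable)


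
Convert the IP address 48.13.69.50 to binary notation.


48 = 00110000
13 = 00001101
69 = 01000101
50 = 00110010
Binary: 00110000.00001101.01000101.00110010


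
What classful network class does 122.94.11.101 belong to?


First octet: 122
Binary: 01111010
0xxxxxxx -> Class A (1-126)
Class A, default mask 255.0.0.0 (/8)


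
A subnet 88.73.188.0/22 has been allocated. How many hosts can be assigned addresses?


Host bits = 32 - 22 = 10
Total addresses = 2^10 = 1024
Usable = total - 2 (network and broadcast)
Usable hosts: 1022


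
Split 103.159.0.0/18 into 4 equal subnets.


New prefix = 18 + 2 = 20
Each subnet has 4096 addresses
  103.159.0.0/20
  103.159.16.0/20
  103.159.32.0/20
  103.159.48.0/20
Subnets: 103.159.0.0/20, 103.159.16.0/20, 103.159.32.0/20, 103.159.48.0/20


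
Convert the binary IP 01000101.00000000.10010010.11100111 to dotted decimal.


01000101 = 69
00000000 = 0
10010010 = 146
11100111 = 231
IP: 69.0.146.231


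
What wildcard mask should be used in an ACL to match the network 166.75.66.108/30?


Subnet mask: 255.255.255.252
Wildcard = 255.255.255.255 - subnet mask
255 - 255 = 0
255 - 255 = 0
255 - 255 = 0
255 - 252 = 3
Wildcard: 0.0.0.3


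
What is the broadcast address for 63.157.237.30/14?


Network: 63.156.0.0/14
Host bits = 18
Set all host bits to 1:
Broadcast: 63.159.255.255


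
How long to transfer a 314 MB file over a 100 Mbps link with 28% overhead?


Effective throughput = 100 * (1 - 28/100) = 72 Mbps
File size in Mb = 314 * 8 = 2512 Mb
Time = 2512 / 72
Time = 34.8889 seconds


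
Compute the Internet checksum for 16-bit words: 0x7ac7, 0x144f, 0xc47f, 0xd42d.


Sum all words (with carry folding):
+ 0x7ac7 = 0x7ac7
+ 0x144f = 0x8f16
+ 0xc47f = 0x5396
+ 0xd42d = 0x27c4
One's complement: ~0x27c4
Checksum = 0xd83b


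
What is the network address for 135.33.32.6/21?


IP:   10000111.00100001.00100000.00000110
Mask: 11111111.11111111.11111000.00000000
AND operation:
Net:  10000111.00100001.00100000.00000000
Network: 135.33.32.0/21


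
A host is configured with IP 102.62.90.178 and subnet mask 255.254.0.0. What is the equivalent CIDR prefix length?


Binary: 11111111.11111110.00000000.00000000
Count leading 1s
Prefix: /15


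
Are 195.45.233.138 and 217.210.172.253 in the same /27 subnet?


Mask: 255.255.255.224
195.45.233.138 AND mask = 195.45.233.128
217.210.172.253 AND mask = 217.210.172.224
No, different subnets (195.45.233.128 vs 217.210.172.224)


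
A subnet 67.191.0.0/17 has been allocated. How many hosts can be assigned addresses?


Host bits = 32 - 17 = 15
Total addresses = 2^15 = 32768
Usable = total - 2 (network and broadcast)
Usable hosts: 32766


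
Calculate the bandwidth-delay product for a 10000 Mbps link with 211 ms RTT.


BDP = bandwidth * RTT
= 10000 Mbps * 211 ms
= 10000 * 1e6 * 211 / 1000 bits
= 2110000000 bits
= 263750000 bytes
= 257568.3594 KB
BDP = 2110000000 bits (263750000 bytes)


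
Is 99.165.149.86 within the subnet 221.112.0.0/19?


Subnet network: 221.112.0.0
Test IP AND mask: 99.165.128.0
No, 99.165.149.86 is not in 221.112.0.0/19


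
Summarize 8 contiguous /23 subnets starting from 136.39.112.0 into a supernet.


Original prefix: /23
Number of subnets: 8 = 2^3
New prefix = 23 - 3 = 20
Supernet: 136.39.112.0/20


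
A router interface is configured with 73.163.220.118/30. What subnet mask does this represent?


/30 means 30 network bits, 2 host bits
Binary: 11111111111111111111111111111100
Mask: 255.255.255.252


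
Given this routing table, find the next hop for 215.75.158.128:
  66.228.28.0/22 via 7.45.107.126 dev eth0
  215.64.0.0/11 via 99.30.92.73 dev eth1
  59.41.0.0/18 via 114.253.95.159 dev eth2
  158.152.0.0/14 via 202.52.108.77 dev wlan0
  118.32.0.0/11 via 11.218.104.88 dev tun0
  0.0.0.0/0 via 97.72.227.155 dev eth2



Longest prefix match for 215.75.158.128:
  /22 66.228.28.0: no
  /11 215.64.0.0: MATCH
  /18 59.41.0.0: no
  /14 158.152.0.0: no
  /11 118.32.0.0: no
  /0 0.0.0.0: MATCH
Selected: next-hop 99.30.92.73 via eth1 (matched /11)


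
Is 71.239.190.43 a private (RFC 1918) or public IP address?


RFC 1918 private ranges:
  10.0.0.0/8 (10.0.0.0 - 10.255.255.255)
  172.16.0.0/12 (172.16.0.0 - 172.31.255.255)
  192.168.0.0/16 (192.168.0.0 - 192.168.255.255)
Public (not in any RFC 1918 range)


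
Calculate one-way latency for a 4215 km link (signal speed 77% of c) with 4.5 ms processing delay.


Speed = 0.77 * 3e5 km/s = 231000 km/s
Propagation delay = 4215 / 231000 = 0.0182 s = 18.2468 ms
Processing delay = 4.5 ms
Total one-way latency = 22.7468 ms


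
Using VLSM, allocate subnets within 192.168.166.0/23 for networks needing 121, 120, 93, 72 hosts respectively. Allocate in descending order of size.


121 hosts -> /25 (126 usable): 192.168.166.0/25
120 hosts -> /25 (126 usable): 192.168.166.128/25
93 hosts -> /25 (126 usable): 192.168.167.0/25
72 hosts -> /25 (126 usable): 192.168.167.128/25
Allocation: 192.168.166.0/25 (121 hosts, 126 usable); 192.168.166.128/25 (120 hosts, 126 usable); 192.168.167.0/25 (93 hosts, 126 usable); 192.168.167.128/25 (72 hosts, 126 usable)


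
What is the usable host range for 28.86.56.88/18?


Network: 28.86.0.0
Broadcast: 28.86.63.255
First usable = network + 1
Last usable = broadcast - 1
Range: 28.86.0.1 to 28.86.63.254


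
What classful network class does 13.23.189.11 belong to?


First octet: 13
Binary: 00001101
0xxxxxxx -> Class A (1-126)
Class A, default mask 255.0.0.0 (/8)


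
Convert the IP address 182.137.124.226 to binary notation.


182 = 10110110
137 = 10001001
124 = 01111100
226 = 11100010
Binary: 10110110.10001001.01111100.11100010


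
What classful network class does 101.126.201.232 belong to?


First octet: 101
Binary: 01100101
0xxxxxxx -> Class A (1-126)
Class A, default mask 255.0.0.0 (/8)


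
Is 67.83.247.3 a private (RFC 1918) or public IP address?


RFC 1918 private ranges:
  10.0.0.0/8 (10.0.0.0 - 10.255.255.255)
  172.16.0.0/12 (172.16.0.0 - 172.31.255.255)
  192.168.0.0/16 (192.168.0.0 - 192.168.255.255)
Public (not in any RFC 1918 range)


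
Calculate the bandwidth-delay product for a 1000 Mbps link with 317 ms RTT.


BDP = bandwidth * RTT
= 1000 Mbps * 317 ms
= 1000 * 1e6 * 317 / 1000 bits
= 317000000 bits
= 39625000 bytes
= 38696.2891 KB
BDP = 317000000 bits (39625000 bytes)


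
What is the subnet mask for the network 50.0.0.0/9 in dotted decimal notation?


/9 means 9 network bits, 23 host bits
Binary: 11111111100000000000000000000000
Mask: 255.128.0.0


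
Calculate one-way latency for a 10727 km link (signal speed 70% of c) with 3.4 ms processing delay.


Speed = 0.7 * 3e5 km/s = 210000 km/s
Propagation delay = 10727 / 210000 = 0.0511 s = 51.081 ms
Processing delay = 3.4 ms
Total one-way latency = 54.481 ms


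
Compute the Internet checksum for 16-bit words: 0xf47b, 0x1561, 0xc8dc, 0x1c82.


Sum all words (with carry folding):
+ 0xf47b = 0xf47b
+ 0x1561 = 0x09dd
+ 0xc8dc = 0xd2b9
+ 0x1c82 = 0xef3b
One's complement: ~0xef3b
Checksum = 0x10c4


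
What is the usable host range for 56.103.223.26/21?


Network: 56.103.216.0
Broadcast: 56.103.223.255
First usable = network + 1
Last usable = broadcast - 1
Range: 56.103.216.1 to 56.103.223.254


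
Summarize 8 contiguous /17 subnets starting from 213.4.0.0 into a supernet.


Original prefix: /17
Number of subnets: 8 = 2^3
New prefix = 17 - 3 = 14
Supernet: 213.4.0.0/14


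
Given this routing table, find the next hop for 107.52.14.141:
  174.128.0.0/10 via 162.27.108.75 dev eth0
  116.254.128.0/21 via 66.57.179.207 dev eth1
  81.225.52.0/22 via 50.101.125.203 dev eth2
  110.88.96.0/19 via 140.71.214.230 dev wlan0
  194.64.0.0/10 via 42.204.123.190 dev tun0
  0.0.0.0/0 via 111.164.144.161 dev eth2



Longest prefix match for 107.52.14.141:
  /10 174.128.0.0: no
  /21 116.254.128.0: no
  /22 81.225.52.0: no
  /19 110.88.96.0: no
  /10 194.64.0.0: no
  /0 0.0.0.0: MATCH
Selected: next-hop 111.164.144.161 via eth2 (matched /0)


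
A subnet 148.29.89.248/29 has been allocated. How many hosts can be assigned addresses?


Host bits = 32 - 29 = 3
Total addresses = 2^3 = 8
Usable = total - 2 (network and broadcast)
Usable hosts: 6


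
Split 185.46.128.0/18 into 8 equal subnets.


New prefix = 18 + 3 = 21
Each subnet has 2048 addresses
  185.46.128.0/21
  185.46.136.0/21
  185.46.144.0/21
  185.46.152.0/21
  185.46.160.0/21
  185.46.168.0/21
  185.46.176.0/21
  185.46.184.0/21
Subnets: 185.46.128.0/21, 185.46.136.0/21, 185.46.144.0/21, 185.46.152.0/21, 185.46.160.0/21, 185.46.168.0/21, 185.46.176.0/21, 185.46.184.0/21


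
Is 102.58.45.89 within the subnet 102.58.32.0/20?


Subnet network: 102.58.32.0
Test IP AND mask: 102.58.32.0
Yes, 102.58.45.89 is in 102.58.32.0/20


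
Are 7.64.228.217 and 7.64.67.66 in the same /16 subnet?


Mask: 255.255.0.0
7.64.228.217 AND mask = 7.64.0.0
7.64.67.66 AND mask = 7.64.0.0
Yes, same subnet (7.64.0.0)


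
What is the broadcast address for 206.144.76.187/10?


Network: 206.128.0.0/10
Host bits = 22
Set all host bits to 1:
Broadcast: 206.191.255.255


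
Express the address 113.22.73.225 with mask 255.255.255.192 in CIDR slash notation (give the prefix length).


Binary: 11111111.11111111.11111111.11000000
Count leading 1s
Prefix: /26


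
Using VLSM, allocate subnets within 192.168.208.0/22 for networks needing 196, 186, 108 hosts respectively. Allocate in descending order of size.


196 hosts -> /24 (254 usable): 192.168.208.0/24
186 hosts -> /24 (254 usable): 192.168.209.0/24
108 hosts -> /25 (126 usable): 192.168.210.0/25
Allocation: 192.168.208.0/24 (196 hosts, 254 usable); 192.168.209.0/24 (186 hosts, 254 usable); 192.168.210.0/25 (108 hosts, 126 usable)


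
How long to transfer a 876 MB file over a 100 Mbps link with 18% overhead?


Effective throughput = 100 * (1 - 18/100) = 82 Mbps
File size in Mb = 876 * 8 = 7008 Mb
Time = 7008 / 82
Time = 85.4634 seconds


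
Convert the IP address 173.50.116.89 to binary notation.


173 = 10101101
50 = 00110010
116 = 01110100
89 = 01011001
Binary: 10101101.00110010.01110100.01011001


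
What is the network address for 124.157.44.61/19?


IP:   01111100.10011101.00101100.00111101
Mask: 11111111.11111111.11100000.00000000
AND operation:
Net:  01111100.10011101.00100000.00000000
Network: 124.157.32.0/19


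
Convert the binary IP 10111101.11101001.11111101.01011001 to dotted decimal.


10111101 = 189
11101001 = 233
11111101 = 253
01011001 = 89
IP: 189.233.253.89


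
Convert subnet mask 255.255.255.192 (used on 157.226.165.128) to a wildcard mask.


Subnet mask: 255.255.255.192
Wildcard = 255.255.255.255 - subnet mask
255 - 255 = 0
255 - 255 = 0
255 - 255 = 0
255 - 192 = 63
Wildcard: 0.0.0.63


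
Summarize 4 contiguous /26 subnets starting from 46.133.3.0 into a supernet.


Original prefix: /26
Number of subnets: 4 = 2^2
New prefix = 26 - 2 = 24
Supernet: 46.133.3.0/24


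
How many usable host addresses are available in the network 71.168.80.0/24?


Host bits = 32 - 24 = 8
Total addresses = 2^8 = 256
Usable = total - 2 (network and broadcast)
Usable hosts: 254


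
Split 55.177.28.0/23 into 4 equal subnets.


New prefix = 23 + 2 = 25
Each subnet has 128 addresses
  55.177.28.0/25
  55.177.28.128/25
  55.177.29.0/25
  55.177.29.128/25
Subnets: 55.177.28.0/25, 55.177.28.128/25, 55.177.29.0/25, 55.177.29.128/25


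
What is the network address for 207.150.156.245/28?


IP:   11001111.10010110.10011100.11110101
Mask: 11111111.11111111.11111111.11110000
AND operation:
Net:  11001111.10010110.10011100.11110000
Network: 207.150.156.240/28


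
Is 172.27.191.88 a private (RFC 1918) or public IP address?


RFC 1918 private ranges:
  10.0.0.0/8 (10.0.0.0 - 10.255.255.255)
  172.16.0.0/12 (172.16.0.0 - 172.31.255.255)
  192.168.0.0/16 (192.168.0.0 - 192.168.255.255)
Private (in 172.16.0.0/12)


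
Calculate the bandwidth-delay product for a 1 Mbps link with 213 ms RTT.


BDP = bandwidth * RTT
= 1 Mbps * 213 ms
= 1 * 1e6 * 213 / 1000 bits
= 213000 bits
= 26625 bytes
= 26.001 KB
BDP = 213000 bits (26625 bytes)


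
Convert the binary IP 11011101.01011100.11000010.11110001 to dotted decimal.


11011101 = 221
01011100 = 92
11000010 = 194
11110001 = 241
IP: 221.92.194.241


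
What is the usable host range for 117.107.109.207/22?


Network: 117.107.108.0
Broadcast: 117.107.111.255
First usable = network + 1
Last usable = broadcast - 1
Range: 117.107.108.1 to 117.107.111.254


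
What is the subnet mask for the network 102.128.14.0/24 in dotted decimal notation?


/24 means 24 network bits, 8 host bits
Binary: 11111111111111111111111100000000
Mask: 255.255.255.0


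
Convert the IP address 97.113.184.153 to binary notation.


97 = 01100001
113 = 01110001
184 = 10111000
153 = 10011001
Binary: 01100001.01110001.10111000.10011001


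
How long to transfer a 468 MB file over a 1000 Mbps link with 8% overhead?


Effective throughput = 1000 * (1 - 8/100) = 920 Mbps
File size in Mb = 468 * 8 = 3744 Mb
Time = 3744 / 920
Time = 4.0696 seconds


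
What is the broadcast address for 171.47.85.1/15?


Network: 171.46.0.0/15
Host bits = 17
Set all host bits to 1:
Broadcast: 171.47.255.255


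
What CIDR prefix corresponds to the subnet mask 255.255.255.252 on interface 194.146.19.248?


Binary: 11111111.11111111.11111111.11111100
Count leading 1s
Prefix: /30


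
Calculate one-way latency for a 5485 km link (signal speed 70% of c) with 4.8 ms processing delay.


Speed = 0.7 * 3e5 km/s = 210000 km/s
Propagation delay = 5485 / 210000 = 0.0261 s = 26.119 ms
Processing delay = 4.8 ms
Total one-way latency = 30.919 ms


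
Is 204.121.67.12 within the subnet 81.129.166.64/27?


Subnet network: 81.129.166.64
Test IP AND mask: 204.121.67.0
No, 204.121.67.12 is not in 81.129.166.64/27


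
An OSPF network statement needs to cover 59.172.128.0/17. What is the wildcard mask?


Subnet mask: 255.255.128.0
Wildcard = 255.255.255.255 - subnet mask
255 - 255 = 0
255 - 255 = 0
255 - 128 = 127
255 - 0 = 255
Wildcard: 0.0.127.255


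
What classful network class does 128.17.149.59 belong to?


First octet: 128
Binary: 10000000
10xxxxxx -> Class B (128-191)
Class B, default mask 255.255.0.0 (/16)


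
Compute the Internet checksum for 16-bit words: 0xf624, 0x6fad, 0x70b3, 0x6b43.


Sum all words (with carry folding):
+ 0xf624 = 0xf624
+ 0x6fad = 0x65d2
+ 0x70b3 = 0xd685
+ 0x6b43 = 0x41c9
One's complement: ~0x41c9
Checksum = 0xbe36


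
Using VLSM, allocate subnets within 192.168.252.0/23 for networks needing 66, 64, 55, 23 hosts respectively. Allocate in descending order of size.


66 hosts -> /25 (126 usable): 192.168.252.0/25
64 hosts -> /25 (126 usable): 192.168.252.128/25
55 hosts -> /26 (62 usable): 192.168.253.0/26
23 hosts -> /27 (30 usable): 192.168.253.64/27
Allocation: 192.168.252.0/25 (66 hosts, 126 usable); 192.168.252.128/25 (64 hosts, 126 usable); 192.168.253.0/26 (55 hosts, 62 usable); 192.168.253.64/27 (23 hosts, 30 usable)


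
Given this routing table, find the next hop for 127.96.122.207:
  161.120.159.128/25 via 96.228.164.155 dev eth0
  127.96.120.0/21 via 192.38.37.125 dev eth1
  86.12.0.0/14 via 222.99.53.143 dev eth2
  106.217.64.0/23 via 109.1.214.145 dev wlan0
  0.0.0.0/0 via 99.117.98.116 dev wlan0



Longest prefix match for 127.96.122.207:
  /25 161.120.159.128: no
  /21 127.96.120.0: MATCH
  /14 86.12.0.0: no
  /23 106.217.64.0: no
  /0 0.0.0.0: MATCH
Selected: next-hop 192.38.37.125 via eth1 (matched /21)


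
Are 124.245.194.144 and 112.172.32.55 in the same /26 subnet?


Mask: 255.255.255.192
124.245.194.144 AND mask = 124.245.194.128
112.172.32.55 AND mask = 112.172.32.0
No, different subnets (124.245.194.128 vs 112.172.32.0)


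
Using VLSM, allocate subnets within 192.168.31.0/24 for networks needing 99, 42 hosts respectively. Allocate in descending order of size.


99 hosts -> /25 (126 usable): 192.168.31.0/25
42 hosts -> /26 (62 usable): 192.168.31.128/26
Allocation: 192.168.31.0/25 (99 hosts, 126 usable); 192.168.31.128/26 (42 hosts, 62 usable)


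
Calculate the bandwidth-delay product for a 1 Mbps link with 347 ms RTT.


BDP = bandwidth * RTT
= 1 Mbps * 347 ms
= 1 * 1e6 * 347 / 1000 bits
= 347000 bits
= 43375 bytes
= 42.3584 KB
BDP = 347000 bits (43375 bytes)


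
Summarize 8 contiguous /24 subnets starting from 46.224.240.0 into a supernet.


Original prefix: /24
Number of subnets: 8 = 2^3
New prefix = 24 - 3 = 21
Supernet: 46.224.240.0/21


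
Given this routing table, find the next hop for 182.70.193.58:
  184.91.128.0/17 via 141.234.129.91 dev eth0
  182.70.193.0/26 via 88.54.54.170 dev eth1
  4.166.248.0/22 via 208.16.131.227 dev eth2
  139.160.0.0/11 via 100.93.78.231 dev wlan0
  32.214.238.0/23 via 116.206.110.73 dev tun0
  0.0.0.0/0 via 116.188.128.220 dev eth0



Longest prefix match for 182.70.193.58:
  /17 184.91.128.0: no
  /26 182.70.193.0: MATCH
  /22 4.166.248.0: no
  /11 139.160.0.0: no
  /23 32.214.238.0: no
  /0 0.0.0.0: MATCH
Selected: next-hop 88.54.54.170 via eth1 (matched /26)


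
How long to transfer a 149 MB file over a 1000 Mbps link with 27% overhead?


Effective throughput = 1000 * (1 - 27/100) = 730 Mbps
File size in Mb = 149 * 8 = 1192 Mb
Time = 1192 / 730
Time = 1.6329 seconds


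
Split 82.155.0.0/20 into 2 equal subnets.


New prefix = 20 + 1 = 21
Each subnet has 2048 addresses
  82.155.0.0/21
  82.155.8.0/21
Subnets: 82.155.0.0/21, 82.155.8.0/21


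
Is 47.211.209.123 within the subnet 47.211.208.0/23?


Subnet network: 47.211.208.0
Test IP AND mask: 47.211.208.0
Yes, 47.211.209.123 is in 47.211.208.0/23


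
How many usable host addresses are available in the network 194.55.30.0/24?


Host bits = 32 - 24 = 8
Total addresses = 2^8 = 256
Usable = total - 2 (network and broadcast)
Usable hosts: 254


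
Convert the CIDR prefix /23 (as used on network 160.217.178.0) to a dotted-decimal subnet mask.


/23 means 23 network bits, 9 host bits
Binary: 11111111111111111111111000000000
Mask: 255.255.254.0


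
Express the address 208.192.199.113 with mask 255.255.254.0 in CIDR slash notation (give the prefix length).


Binary: 11111111.11111111.11111110.00000000
Count leading 1s
Prefix: /23
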